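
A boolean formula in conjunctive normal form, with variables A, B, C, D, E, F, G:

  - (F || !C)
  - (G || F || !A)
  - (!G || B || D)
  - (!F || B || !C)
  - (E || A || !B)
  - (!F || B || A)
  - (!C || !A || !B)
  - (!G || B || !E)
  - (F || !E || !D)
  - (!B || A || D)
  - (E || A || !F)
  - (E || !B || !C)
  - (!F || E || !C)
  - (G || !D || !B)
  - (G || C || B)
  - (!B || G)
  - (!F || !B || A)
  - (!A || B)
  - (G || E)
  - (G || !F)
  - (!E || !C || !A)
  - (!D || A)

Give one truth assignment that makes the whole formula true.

A=1, B=1, C=0, D=0, E=1, F=1, G=1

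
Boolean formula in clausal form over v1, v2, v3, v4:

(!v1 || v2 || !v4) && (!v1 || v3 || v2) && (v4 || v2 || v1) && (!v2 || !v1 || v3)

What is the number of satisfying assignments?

Split on v1, then v2.
  v1=T, v2=T: remaining (v3,v4) ∈ {(T,F); (T,T)} — 2.
  v1=T, v2=F: remaining (v3,v4) ∈ {(T,F)} — 1.
  v1=F, v2=T: remaining (v3,v4) ∈ {(F,F); (F,T); (T,F); (T,T)} — 4.
  v1=F, v2=F: remaining (v3,v4) ∈ {(F,T); (T,T)} — 2.
Total: 2 + 1 + 4 + 2 = 9.

9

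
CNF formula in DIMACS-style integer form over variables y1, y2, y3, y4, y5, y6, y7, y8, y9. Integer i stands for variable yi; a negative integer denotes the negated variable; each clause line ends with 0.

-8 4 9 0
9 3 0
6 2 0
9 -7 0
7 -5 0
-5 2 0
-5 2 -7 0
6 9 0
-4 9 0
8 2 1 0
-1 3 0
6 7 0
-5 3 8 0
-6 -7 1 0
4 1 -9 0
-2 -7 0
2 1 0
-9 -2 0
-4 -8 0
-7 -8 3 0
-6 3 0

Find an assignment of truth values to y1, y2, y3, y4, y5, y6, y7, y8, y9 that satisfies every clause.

y1 = T  y2 = F  y3 = T  y4 = F  y5 = F  y6 = T  y7 = F  y8 = T  y9 = T

y3 occurs only positively in the remaining clauses — set y3 = True.
y5 occurs only negated in the remaining clauses — set y5 = False.
Set y1 = True and propagate.
The remaining clauses are satisfied by y2 = False, y4 = False, y6 = True, y7 = False, y8 = True, y9 = True.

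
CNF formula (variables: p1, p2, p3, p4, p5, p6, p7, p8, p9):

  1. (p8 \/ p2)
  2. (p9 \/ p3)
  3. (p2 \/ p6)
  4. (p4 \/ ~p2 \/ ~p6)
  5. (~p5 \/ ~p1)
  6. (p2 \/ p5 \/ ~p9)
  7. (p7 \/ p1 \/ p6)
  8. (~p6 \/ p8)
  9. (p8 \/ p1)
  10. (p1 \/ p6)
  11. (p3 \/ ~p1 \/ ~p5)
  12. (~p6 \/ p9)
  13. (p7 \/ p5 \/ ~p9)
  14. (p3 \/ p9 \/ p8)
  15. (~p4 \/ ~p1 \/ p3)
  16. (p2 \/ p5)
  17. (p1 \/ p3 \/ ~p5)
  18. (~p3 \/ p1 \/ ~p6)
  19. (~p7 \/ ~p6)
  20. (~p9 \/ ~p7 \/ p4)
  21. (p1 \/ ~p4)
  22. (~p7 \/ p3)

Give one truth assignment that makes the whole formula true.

Pure literal: p8 appears only positively; assign p8 = True.
Set p1 = True and propagate.
  then p5 is forced to False.
  then p2 is forced to True.
Set p3 = True and propagate.
The remaining clauses are satisfied by p4 = True, p6 = False, p7 = True, p9 = True.
Every clause has at least one true literal under this assignment.
Check each clause:
  1. (p8 \/ p2) — p8 is true.
  2. (p9 \/ p3) — p9 is true.
  3. (p6 \/ p2) — p2 is true.
  4. (~p2 \/ ~p6 \/ p4) — ~p6 is true.
  5. (~p1 \/ ~p5) — ~p5 is true.
  6. (p2 \/ p5 \/ ~p9) — p2 is true.
  7. (p6 \/ p1 \/ p7) — p1 is true.
  8. (~p6 \/ p8) — p8 is true.
  9. (p8 \/ p1) — p8 is true.
  10. (p1 \/ p6) — p1 is true.
  11. (p3 \/ ~p5 \/ ~p1) — p3 is true.
  12. (p9 \/ ~p6) — p9 is true.
  13. (p5 \/ ~p9 \/ p7) — p7 is true.
  14. (p8 \/ p3 \/ p9) — p8 is true.
  15. (~p4 \/ p3 \/ ~p1) — p3 is true.
  16. (p2 \/ p5) — p2 is true.
  17. (p3 \/ p1 \/ ~p5) — p3 is true.
  18. (~p6 \/ ~p3 \/ p1) — p1 is true.
  19. (~p7 \/ ~p6) — ~p6 is true.
  20. (~p7 \/ p4 \/ ~p9) — p4 is true.
  21. (p1 \/ ~p4) — p1 is true.
  22. (p3 \/ ~p7) — p3 is true.

p1 = T  p2 = T  p3 = T  p4 = T  p5 = F  p6 = F  p7 = T  p8 = T  p9 = T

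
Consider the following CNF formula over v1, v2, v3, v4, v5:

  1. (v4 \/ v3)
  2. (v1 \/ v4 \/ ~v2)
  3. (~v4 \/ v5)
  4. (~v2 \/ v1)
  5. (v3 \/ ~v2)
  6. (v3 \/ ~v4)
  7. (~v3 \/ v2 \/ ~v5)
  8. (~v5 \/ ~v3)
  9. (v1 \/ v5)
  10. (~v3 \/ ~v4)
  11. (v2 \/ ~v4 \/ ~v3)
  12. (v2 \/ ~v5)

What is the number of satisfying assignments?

Satisfying assignments:
  v1=1 v2=0 v3=1 v4=0 v5=0
  v1=1 v2=1 v3=1 v4=0 v5=0
Count: 2.

2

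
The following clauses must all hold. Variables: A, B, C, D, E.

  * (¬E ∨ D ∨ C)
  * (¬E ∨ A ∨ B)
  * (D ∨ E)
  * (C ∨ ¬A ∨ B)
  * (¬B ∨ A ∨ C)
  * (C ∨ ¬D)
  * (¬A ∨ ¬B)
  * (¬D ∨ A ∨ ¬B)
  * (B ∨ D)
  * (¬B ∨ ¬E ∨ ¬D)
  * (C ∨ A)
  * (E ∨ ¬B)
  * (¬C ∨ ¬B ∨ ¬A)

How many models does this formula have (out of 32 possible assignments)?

4

Satisfying assignments:
  A=F B=F C=T D=T E=F
  A=F B=T C=T D=F E=T
  A=T B=F C=T D=T E=F
  A=T B=F C=T D=T E=T
Count: 4.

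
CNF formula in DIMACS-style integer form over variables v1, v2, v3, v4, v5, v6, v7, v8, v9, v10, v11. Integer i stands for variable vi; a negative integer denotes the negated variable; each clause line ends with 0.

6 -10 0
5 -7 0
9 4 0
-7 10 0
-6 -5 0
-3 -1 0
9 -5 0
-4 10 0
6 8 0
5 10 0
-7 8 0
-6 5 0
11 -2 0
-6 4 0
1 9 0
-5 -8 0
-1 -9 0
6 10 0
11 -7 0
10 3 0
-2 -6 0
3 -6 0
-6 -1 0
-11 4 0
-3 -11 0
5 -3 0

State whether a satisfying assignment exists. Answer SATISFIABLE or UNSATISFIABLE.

v6 = True:
  propagation gives v5=False; an empty clause results — contradiction.
v6 = False:
  propagation gives v10=False; an empty clause results — contradiction.
Every branch closes, so no satisfying assignment exists.

UNSATISFIABLE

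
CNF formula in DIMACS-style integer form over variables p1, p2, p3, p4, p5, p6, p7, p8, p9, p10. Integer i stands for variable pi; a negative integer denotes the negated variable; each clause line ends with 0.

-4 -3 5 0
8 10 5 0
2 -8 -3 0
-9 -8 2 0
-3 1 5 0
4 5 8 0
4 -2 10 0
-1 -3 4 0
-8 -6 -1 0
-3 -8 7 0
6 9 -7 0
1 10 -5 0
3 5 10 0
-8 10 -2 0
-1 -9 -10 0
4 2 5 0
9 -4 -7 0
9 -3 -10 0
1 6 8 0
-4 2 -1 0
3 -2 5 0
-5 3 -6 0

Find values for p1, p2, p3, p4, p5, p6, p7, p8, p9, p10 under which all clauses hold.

p1=False, p2=True, p3=True, p4=False, p5=True, p6=True, p7=True, p8=True, p9=True, p10=True

Check each clause:
  1. {¬p3, ¬p4, p5} — p5 is true.
  2. {p10, p5, p8} — p8 is true.
  3. {p2, ¬p3, ¬p8} — p2 is true.
  4. {¬p8, p2, ¬p9} — p2 is true.
  5. {¬p3, p5, p1} — p5 is true.
  6. {p4, p8, p5} — p8 is true.
  7. {p10, p4, ¬p2} — p10 is true.
  8. {¬p3, ¬p1, p4} — ¬p1 is true.
  9. {¬p8, ¬p1, ¬p6} — ¬p1 is true.
  10. {p7, ¬p3, ¬p8} — p7 is true.
  11. {p6, ¬p7, p9} — p9 is true.
  12. {p10, p1, ¬p5} — p10 is true.
  13. {p3, p5, p10} — p10 is true.
  14. {¬p2, ¬p8, p10} — p10 is true.
  15. {¬p10, ¬p1, ¬p9} — ¬p1 is true.
  16. {p5, p4, p2} — p2 is true.
  17. {¬p4, ¬p7, p9} — ¬p4 is true.
  18. {p9, ¬p10, ¬p3} — p9 is true.
  19. {p1, p6, p8} — p8 is true.
  20. {¬p1, p2, ¬p4} — p2 is true.
  21. {¬p2, p3, p5} — p3 is true.
  22. {¬p6, p3, ¬p5} — p3 is true.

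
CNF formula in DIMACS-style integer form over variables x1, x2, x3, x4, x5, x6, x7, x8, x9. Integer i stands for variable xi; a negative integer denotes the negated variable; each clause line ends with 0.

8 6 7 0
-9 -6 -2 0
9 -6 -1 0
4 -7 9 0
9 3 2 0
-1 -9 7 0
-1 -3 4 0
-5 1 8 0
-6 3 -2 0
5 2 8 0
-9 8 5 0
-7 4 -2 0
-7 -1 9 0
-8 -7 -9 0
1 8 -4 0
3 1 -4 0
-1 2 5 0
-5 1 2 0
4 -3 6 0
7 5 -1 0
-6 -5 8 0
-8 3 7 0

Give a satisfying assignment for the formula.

Set x1 = False and propagate.
Branch on x2: take x2 = False.
  then x5 is forced to False.
  then x8 is forced to True.
Set x3 = True and propagate.
The remaining clauses are satisfied by x4 = True, x6 = True, x7 = True, x9 = False.
Every clause has at least one true literal under this assignment.
Check each clause:
  1. {x6, x7, x8} — x8 is true.
  2. {¬x6, ¬x9, ¬x2} — ¬x2 is true.
  3. {¬x6, x9, ¬x1} — ¬x1 is true.
  4. {x4, ¬x7, x9} — x4 is true.
  5. {x2, x3, x9} — x3 is true.
  6. {¬x1, ¬x9, x7} — x7 is true.
  7. {¬x1, x4, ¬x3} — x4 is true.
  8. {¬x5, x1, x8} — x8 is true.
  9. {¬x2, x3, ¬x6} — x3 is true.
  10. {x8, x2, x5} — x8 is true.
  11. {x8, x5, ¬x9} — x8 is true.
  12. {¬x2, ¬x7, x4} — x4 is true.
  13. {x9, ¬x7, ¬x1} — ¬x1 is true.
  14. {¬x7, ¬x8, ¬x9} — ¬x9 is true.
  15. {x8, x1, ¬x4} — x8 is true.
  16. {¬x4, x3, x1} — x3 is true.
  17. {¬x1, x2, x5} — ¬x1 is true.
  18. {x2, ¬x5, x1} — ¬x5 is true.
  19. {x6, x4, ¬x3} — x4 is true.
  20. {x7, ¬x1, x5} — ¬x1 is true.
  21. {x8, ¬x6, ¬x5} — x8 is true.
  22. {x3, ¬x8, x7} — x3 is true.

x1=False, x2=False, x3=True, x4=True, x5=False, x6=True, x7=True, x8=True, x9=False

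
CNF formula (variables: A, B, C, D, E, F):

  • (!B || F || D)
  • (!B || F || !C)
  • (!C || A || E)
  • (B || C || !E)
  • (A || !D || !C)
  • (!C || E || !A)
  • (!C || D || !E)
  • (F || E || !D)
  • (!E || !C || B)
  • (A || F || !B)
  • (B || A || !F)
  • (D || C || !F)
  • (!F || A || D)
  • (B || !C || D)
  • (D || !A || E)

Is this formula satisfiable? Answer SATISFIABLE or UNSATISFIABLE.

SATISFIABLE

Branch on A: take A = False.
Branch on B: take B = True.
  then F is forced to True.
  then D is forced to True.
  then C is forced to False.
E is now unconstrained; take E = False.
So A=F, B=T, C=F, D=T, E=F, F=T is a satisfying assignment.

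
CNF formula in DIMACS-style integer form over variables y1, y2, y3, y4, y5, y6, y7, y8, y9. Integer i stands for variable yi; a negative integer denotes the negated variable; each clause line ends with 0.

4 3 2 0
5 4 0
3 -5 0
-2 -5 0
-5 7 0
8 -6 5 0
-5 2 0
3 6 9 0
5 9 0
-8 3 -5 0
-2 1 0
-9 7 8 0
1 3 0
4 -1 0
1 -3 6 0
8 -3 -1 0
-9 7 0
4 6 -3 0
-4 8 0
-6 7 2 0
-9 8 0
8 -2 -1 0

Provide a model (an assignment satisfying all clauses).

y1=T, y2=T, y3=F, y4=T, y5=F, y6=F, y7=T, y8=T, y9=T

Check each clause:
  1. (y2 OR y3 OR y4) — y2 is true.
  2. (y5 OR y4) — y4 is true.
  3. (NOT y5 OR y3) — NOT y5 is true.
  4. (NOT y2 OR NOT y5) — NOT y5 is true.
  5. (y7 OR NOT y5) — NOT y5 is true.
  6. (NOT y6 OR y8 OR y5) — y8 is true.
  7. (y2 OR NOT y5) — y2 is true.
  8. (y3 OR y9 OR y6) — y9 is true.
  9. (y5 OR y9) — y9 is true.
  10. (NOT y5 OR y3 OR NOT y8) — NOT y5 is true.
  11. (NOT y2 OR y1) — y1 is true.
  12. (y8 OR y7 OR NOT y9) — y8 is true.
  13. (y1 OR y3) — y1 is true.
  14. (y4 OR NOT y1) — y4 is true.
  15. (y6 OR y1 OR NOT y3) — y1 is true.
  16. (NOT y3 OR y8 OR NOT y1) — y8 is true.
  17. (NOT y9 OR y7) — y7 is true.
  18. (y6 OR NOT y3 OR y4) — y4 is true.
  19. (NOT y4 OR y8) — y8 is true.
  20. (NOT y6 OR y7 OR y2) — y2 is true.
  21. (NOT y9 OR y8) — y8 is true.
  22. (y8 OR NOT y1 OR NOT y2) — y8 is true.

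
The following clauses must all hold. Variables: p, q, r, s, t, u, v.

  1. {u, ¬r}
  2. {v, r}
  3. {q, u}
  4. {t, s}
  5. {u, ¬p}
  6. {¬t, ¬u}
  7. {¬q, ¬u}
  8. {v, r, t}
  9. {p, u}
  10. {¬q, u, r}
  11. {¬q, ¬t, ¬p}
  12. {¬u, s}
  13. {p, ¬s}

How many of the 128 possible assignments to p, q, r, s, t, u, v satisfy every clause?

The models are:
  p=T q=F r=F s=T t=F u=T v=T
  p=T q=F r=T s=T t=F u=T v=F
  p=T q=F r=T s=T t=F u=T v=T
Count: 3.

3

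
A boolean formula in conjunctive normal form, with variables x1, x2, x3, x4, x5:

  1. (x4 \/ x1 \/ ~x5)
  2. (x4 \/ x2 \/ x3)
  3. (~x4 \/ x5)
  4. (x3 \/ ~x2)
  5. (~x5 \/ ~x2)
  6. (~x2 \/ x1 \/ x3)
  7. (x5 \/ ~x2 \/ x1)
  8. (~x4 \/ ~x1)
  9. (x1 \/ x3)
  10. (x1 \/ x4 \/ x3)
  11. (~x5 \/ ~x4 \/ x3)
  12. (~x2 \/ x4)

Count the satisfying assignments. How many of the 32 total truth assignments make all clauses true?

4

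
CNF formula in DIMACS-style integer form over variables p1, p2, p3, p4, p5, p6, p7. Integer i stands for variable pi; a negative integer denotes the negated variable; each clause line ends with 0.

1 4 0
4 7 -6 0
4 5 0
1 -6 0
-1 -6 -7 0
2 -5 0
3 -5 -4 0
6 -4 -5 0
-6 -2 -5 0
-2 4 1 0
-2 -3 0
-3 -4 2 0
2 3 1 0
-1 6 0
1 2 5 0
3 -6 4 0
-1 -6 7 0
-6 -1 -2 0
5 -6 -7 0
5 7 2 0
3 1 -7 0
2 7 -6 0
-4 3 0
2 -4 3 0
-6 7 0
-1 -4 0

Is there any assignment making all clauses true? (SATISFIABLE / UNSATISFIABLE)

UNSATISFIABLE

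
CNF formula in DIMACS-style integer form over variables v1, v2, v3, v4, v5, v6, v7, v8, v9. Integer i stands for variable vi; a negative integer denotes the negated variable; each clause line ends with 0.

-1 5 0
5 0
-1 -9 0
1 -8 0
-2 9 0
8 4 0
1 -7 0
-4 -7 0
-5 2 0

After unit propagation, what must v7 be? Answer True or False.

False

(v5) is a unit clause: v5 = True.
In (v2 OR NOT v5), NOT v5 is now false; v2 must hold, so v2 = True.
In (NOT v2 OR v9), NOT v2 is now false; v9 must hold, so v9 = True.
(NOT v9 OR NOT v1) with v9 = True leaves only NOT v1, so v1 = False.
(NOT v8 OR v1) with v1 = False leaves only NOT v8, so v8 = False.
From (v8 OR v4) and v8 = False: v4 = True.
From (NOT v7 OR v1) and v1 = False: v7 = False.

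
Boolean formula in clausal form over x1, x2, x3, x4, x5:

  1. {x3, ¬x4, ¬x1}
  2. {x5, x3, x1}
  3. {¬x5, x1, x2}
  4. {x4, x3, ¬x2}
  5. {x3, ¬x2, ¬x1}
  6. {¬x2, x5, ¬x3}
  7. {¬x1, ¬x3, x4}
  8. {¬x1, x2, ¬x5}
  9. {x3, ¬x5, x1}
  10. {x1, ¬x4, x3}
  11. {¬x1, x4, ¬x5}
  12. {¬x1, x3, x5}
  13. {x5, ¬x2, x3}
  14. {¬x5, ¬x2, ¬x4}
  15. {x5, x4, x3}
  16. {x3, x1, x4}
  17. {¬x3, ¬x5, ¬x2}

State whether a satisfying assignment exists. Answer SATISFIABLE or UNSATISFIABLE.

SATISFIABLE

Branch on x1: take x1 = True.
Branch on x2: take x2 = False.
  then x5 is forced to False.
  then x3 is forced to True.
  then x4 is forced to True.
So x1=True, x2=False, x3=True, x4=True, x5=False is a satisfying assignment.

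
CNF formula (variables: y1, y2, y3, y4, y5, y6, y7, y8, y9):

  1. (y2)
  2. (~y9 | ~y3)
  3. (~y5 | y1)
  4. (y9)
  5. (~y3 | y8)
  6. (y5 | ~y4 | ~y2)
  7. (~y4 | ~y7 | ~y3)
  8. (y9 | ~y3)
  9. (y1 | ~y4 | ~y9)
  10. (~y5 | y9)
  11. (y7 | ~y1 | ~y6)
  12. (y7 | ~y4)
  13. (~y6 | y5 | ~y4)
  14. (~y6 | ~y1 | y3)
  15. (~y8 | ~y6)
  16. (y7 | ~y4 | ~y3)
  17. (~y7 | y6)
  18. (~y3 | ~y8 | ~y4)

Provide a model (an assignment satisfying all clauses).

Unit propagation: (y2) forces y2 = True.
The clause (y9) is unit: y9 must be True.
The clause (~y3) is unit: y3 must be False.
Pure literal: y4 appears only negated; assign y4 = False.
y8 occurs only negated in the remaining clauses — set y8 = False.
Set y1 = False and propagate.
  then y5 is forced to False.
Set y6 = True and propagate.
y7 is now unconstrained; take y7 = True.
Check each clause:
  1. (y2) — y2 is true.
  2. (~y9 | ~y3) — ~y3 is true.
  3. (y1 | ~y5) — ~y5 is true.
  4. (y9) — y9 is true.
  5. (~y3 | y8) — ~y3 is true.
  6. (~y2 | y5 | ~y4) — ~y4 is true.
  7. (~y3 | ~y7 | ~y4) — ~y4 is true.
  8. (y9 | ~y3) — y9 is true.
  9. (y1 | ~y4 | ~y9) — ~y4 is true.
  10. (y9 | ~y5) — y9 is true.
  11. (~y1 | y7 | ~y6) — ~y1 is true.
  12. (~y4 | y7) — ~y4 is true.
  13. (~y6 | y5 | ~y4) — ~y4 is true.
  14. (~y1 | ~y6 | y3) — ~y1 is true.
  15. (~y8 | ~y6) — ~y8 is true.
  16. (~y3 | ~y4 | y7) — ~y4 is true.
  17. (y6 | ~y7) — y6 is true.
  18. (~y8 | ~y4 | ~y3) — ~y8 is true.

y1 = 0, y2 = 1, y3 = 0, y4 = 0, y5 = 0, y6 = 1, y7 = 1, y8 = 0, y9 = 1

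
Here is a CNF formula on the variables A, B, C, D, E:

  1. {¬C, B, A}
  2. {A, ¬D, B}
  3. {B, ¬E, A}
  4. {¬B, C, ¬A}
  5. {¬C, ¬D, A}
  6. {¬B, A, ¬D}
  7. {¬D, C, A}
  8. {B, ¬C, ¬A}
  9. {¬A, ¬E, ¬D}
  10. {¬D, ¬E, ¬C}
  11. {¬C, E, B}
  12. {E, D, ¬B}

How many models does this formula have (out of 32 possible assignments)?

8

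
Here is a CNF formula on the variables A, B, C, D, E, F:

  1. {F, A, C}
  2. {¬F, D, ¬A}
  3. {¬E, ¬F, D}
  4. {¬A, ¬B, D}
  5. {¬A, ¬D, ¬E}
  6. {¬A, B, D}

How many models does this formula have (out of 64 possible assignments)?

28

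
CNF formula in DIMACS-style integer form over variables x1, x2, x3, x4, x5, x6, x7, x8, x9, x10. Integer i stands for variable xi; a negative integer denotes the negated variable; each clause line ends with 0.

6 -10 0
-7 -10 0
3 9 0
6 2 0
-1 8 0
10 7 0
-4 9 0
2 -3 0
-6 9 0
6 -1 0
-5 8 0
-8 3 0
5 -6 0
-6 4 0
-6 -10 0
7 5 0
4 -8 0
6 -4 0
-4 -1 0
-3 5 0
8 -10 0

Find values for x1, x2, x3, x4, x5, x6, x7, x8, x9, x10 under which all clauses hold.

x1 = False, x2 = True, x3 = False, x4 = False, x5 = False, x6 = False, x7 = True, x8 = False, x9 = True, x10 = False

Check each clause:
  1. {¬x10, x6} — ¬x10 is true.
  2. {¬x10, ¬x7} — ¬x10 is true.
  3. {x9, x3} — x9 is true.
  4. {x6, x2} — x2 is true.
  5. {¬x1, x8} — ¬x1 is true.
  6. {x10, x7} — x7 is true.
  7. {x9, ¬x4} — x9 is true.
  8. {x2, ¬x3} — x2 is true.
  9. {x9, ¬x6} — x9 is true.
  10. {¬x1, x6} — ¬x1 is true.
  11. {¬x5, x8} — ¬x5 is true.
  12. {x3, ¬x8} — ¬x8 is true.
  13. {¬x6, x5} — ¬x6 is true.
  14. {¬x6, x4} — ¬x6 is true.
  15. {¬x10, ¬x6} — ¬x6 is true.
  16. {x5, x7} — x7 is true.
  17. {¬x8, x4} — ¬x8 is true.
  18. {x6, ¬x4} — ¬x4 is true.
  19. {¬x1, ¬x4} — ¬x4 is true.
  20. {x5, ¬x3} — ¬x3 is true.
  21. {¬x10, x8} — ¬x10 is true.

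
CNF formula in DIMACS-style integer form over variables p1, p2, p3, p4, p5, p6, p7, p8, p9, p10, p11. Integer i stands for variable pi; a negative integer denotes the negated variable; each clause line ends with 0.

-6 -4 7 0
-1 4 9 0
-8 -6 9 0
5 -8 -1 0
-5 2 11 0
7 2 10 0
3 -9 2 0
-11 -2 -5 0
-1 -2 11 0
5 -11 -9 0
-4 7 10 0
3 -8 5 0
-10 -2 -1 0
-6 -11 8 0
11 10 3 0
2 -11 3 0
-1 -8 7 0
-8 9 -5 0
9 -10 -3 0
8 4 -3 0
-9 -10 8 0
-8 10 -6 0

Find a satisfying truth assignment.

p1 = False, p2 = True, p3 = True, p4 = True, p5 = False, p6 = False, p7 = True, p8 = True, p9 = False, p10 = False, p11 = False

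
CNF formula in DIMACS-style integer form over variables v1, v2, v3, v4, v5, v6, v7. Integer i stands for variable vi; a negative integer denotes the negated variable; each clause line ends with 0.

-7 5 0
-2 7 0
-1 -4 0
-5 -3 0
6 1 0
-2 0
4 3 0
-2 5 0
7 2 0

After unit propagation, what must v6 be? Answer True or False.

True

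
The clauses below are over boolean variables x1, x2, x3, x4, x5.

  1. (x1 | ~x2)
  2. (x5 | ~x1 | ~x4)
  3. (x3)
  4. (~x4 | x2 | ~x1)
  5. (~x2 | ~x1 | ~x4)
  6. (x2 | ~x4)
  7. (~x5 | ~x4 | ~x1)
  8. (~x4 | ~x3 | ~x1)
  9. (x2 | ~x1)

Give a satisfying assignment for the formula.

x1=0, x2=0, x3=1, x4=0, x5=1

Check each clause:
  1. (~x2 | x1) — ~x2 is true.
  2. (~x1 | ~x4 | x5) — ~x4 is true.
  3. (x3) — x3 is true.
  4. (~x4 | ~x1 | x2) — ~x4 is true.
  5. (~x2 | ~x4 | ~x1) — ~x4 is true.
  6. (x2 | ~x4) — ~x4 is true.
  7. (~x1 | ~x4 | ~x5) — ~x4 is true.
  8. (~x3 | ~x1 | ~x4) — ~x4 is true.
  9. (x2 | ~x1) — ~x1 is true.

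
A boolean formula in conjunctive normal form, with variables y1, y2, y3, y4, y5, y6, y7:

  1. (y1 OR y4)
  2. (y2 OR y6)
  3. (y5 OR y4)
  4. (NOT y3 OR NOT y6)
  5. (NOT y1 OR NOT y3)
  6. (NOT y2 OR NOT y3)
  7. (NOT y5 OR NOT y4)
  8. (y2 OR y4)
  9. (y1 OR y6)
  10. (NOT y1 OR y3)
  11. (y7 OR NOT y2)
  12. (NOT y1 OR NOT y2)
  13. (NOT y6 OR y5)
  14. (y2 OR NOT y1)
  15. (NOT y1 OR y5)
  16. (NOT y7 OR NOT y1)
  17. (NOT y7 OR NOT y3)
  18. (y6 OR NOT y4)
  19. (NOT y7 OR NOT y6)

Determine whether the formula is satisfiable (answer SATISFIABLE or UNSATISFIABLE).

y1 = True:
  propagation gives y3=False; an empty clause results — contradiction.
y1 = False:
  propagation gives y4=True, y5=False, y6=True; an empty clause results — contradiction.
Every branch closes, so no satisfying assignment exists.

UNSATISFIABLE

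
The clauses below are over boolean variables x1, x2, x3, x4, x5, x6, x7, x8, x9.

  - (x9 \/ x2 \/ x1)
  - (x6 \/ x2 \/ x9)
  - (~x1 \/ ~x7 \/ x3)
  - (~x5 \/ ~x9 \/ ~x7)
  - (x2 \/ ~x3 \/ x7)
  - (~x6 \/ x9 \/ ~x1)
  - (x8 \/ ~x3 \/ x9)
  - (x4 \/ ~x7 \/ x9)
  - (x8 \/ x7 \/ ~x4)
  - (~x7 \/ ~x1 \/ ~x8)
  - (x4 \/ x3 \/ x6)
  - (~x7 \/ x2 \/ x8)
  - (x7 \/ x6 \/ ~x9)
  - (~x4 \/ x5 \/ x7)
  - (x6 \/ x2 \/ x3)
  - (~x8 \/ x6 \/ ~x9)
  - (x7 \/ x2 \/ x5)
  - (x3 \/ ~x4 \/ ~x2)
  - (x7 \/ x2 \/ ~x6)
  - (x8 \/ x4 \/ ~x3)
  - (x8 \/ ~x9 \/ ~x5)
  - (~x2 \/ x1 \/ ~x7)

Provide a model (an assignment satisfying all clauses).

x1 = F, x2 = T, x3 = F, x4 = F, x5 = T, x6 = T, x7 = F, x8 = T, x9 = F

Set x1 = False and propagate.
Branch on x2: take x2 = True.
  then x7 is forced to False.
For the remaining variables, x3 = False, x4 = False, x5 = True, x6 = True, x8 = True, x9 = False works.
Every clause has at least one true literal under this assignment.
Check each clause:
  1. (x1 \/ x9 \/ x2) — x2 is true.
  2. (x2 \/ x6 \/ x9) — x2 is true.
  3. (x3 \/ ~x1 \/ ~x7) — ~x7 is true.
  4. (~x5 \/ ~x7 \/ ~x9) — ~x7 is true.
  5. (x2 \/ x7 \/ ~x3) — x2 is true.
  6. (x9 \/ ~x1 \/ ~x6) — ~x1 is true.
  7. (~x3 \/ x9 \/ x8) — x8 is true.
  8. (x4 \/ ~x7 \/ x9) — ~x7 is true.
  9. (x8 \/ ~x4 \/ x7) — x8 is true.
  10. (~x7 \/ ~x8 \/ ~x1) — ~x7 is true.
  11. (x4 \/ x6 \/ x3) — x6 is true.
  12. (x2 \/ ~x7 \/ x8) — x8 is true.
  13. (x7 \/ ~x9 \/ x6) — x6 is true.
  14. (x5 \/ x7 \/ ~x4) — ~x4 is true.
  15. (x3 \/ x2 \/ x6) — x2 is true.
  16. (~x9 \/ x6 \/ ~x8) — x6 is true.
  17. (x5 \/ x7 \/ x2) — x2 is true.
  18. (x3 \/ ~x2 \/ ~x4) — ~x4 is true.
  19. (~x6 \/ x7 \/ x2) — x2 is true.
  20. (x8 \/ ~x3 \/ x4) — x8 is true.
  21. (~x9 \/ x8 \/ ~x5) — x8 is true.
  22. (~x7 \/ x1 \/ ~x2) — ~x7 is true.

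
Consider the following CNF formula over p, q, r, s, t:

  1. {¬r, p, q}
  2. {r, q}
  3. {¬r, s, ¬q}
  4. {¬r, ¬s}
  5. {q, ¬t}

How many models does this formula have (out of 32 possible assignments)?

9

Split on q, then r.
  q=T, r=T: a clause becomes empty — 0.
  q=T, r=F: p, s, t free → 2^3 = 8.
  q=F, r=T: remaining (p,s,t) ∈ {(T,F,F)} — 1.
  q=F, r=F: a clause becomes empty — 0.
Total: 0 + 8 + 1 + 0 = 9.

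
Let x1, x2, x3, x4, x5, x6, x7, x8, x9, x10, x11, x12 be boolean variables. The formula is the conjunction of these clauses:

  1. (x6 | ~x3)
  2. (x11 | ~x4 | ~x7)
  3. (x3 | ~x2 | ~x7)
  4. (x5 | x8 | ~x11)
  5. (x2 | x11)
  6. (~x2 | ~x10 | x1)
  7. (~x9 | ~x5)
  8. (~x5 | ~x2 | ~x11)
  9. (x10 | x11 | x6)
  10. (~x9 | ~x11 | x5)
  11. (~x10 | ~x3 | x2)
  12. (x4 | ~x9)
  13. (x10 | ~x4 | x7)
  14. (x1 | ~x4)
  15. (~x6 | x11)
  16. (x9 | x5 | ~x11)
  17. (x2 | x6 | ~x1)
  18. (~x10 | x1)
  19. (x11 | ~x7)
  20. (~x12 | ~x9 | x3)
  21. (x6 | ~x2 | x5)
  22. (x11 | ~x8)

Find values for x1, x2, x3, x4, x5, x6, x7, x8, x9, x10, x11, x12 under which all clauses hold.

x1=False, x2=False, x3=False, x4=False, x5=True, x6=False, x7=False, x8=False, x9=False, x10=False, x11=True, x12=True

Branch on x1: take x1 = False.
  then x4 is forced to False.
  then x9 is forced to False.
  then x10 is forced to False.
Branch on x2: take x2 = False.
  then x11 is forced to True.
  then x5 is forced to True.
The remaining clauses are satisfied by x3 = False, x6 = False, x7 = False, x8 = False, x12 = True.
Every clause has at least one true literal under this assignment.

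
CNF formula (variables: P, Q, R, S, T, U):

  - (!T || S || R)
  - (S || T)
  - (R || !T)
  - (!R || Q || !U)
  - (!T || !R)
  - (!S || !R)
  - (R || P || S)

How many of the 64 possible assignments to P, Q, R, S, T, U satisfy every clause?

8

Case analysis on R and S:
  R=T, S=T: a clause becomes empty — 0.
  R=T, S=F: a clause becomes empty — 0.
  R=F, S=T: forces T=F; P, Q, U free → 2^3 = 8.
  R=F, S=F: a clause becomes empty — 0.
Total: 0 + 0 + 8 + 0 = 8.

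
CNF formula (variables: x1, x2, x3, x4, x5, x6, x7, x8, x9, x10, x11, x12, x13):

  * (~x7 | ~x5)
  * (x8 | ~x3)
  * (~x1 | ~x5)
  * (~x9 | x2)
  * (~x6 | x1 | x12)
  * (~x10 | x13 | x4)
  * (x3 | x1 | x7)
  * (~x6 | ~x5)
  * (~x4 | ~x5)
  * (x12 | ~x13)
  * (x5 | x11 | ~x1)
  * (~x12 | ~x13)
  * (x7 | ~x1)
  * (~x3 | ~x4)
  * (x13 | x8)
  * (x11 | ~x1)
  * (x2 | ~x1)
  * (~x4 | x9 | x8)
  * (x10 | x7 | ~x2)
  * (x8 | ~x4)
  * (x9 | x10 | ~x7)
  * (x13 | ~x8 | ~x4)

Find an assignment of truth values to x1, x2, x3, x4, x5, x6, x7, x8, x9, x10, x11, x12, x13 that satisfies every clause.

x1=F, x2=F, x3=T, x4=F, x5=T, x6=F, x7=F, x8=T, x9=F, x10=F, x11=T, x12=F, x13=F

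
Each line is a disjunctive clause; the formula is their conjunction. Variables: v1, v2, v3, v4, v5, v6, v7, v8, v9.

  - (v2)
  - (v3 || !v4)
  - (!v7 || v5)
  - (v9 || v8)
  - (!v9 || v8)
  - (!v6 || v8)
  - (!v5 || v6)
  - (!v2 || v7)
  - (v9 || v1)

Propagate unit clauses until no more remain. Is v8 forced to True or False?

True

(v2) is a unit clause: v2 = True.
From (!v2 || v7) and v2 = True: v7 = True.
In (v5 || !v7), !v7 is now false; v5 must hold, so v5 = True.
(!v5 || v6): since v5 = True, the clause reduces to (v6). v6 = True.
(v8 || !v6): since v6 = True, the clause reduces to (v8). v8 = True.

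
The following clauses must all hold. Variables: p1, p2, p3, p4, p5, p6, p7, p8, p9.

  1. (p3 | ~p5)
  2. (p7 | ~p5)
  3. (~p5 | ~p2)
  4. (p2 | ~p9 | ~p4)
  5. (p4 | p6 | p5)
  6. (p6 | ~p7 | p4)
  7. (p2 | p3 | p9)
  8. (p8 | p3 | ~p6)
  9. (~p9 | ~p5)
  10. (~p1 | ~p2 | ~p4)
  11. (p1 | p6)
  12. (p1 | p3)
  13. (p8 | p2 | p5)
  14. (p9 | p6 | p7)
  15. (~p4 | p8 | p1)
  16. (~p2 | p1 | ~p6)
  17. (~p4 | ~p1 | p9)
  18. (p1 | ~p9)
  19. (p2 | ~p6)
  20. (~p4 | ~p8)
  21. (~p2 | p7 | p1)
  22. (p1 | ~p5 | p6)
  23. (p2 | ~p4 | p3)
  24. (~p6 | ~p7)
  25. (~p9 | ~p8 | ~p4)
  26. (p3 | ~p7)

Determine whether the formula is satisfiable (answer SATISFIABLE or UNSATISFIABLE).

Pure literal: p3 appears only positively; assign p3 = True.
Branch on p1: take p1 = True.
Set p2 = True and propagate.
  then p5 is forced to False.
  then p4 is forced to False.
  then p6 is forced to True.
  then p7 is forced to False.
p8, p9 are now unconstrained; take p8 = False, p9 = False.
Every clause has at least one true literal under this assignment.
So p1=True, p2=True, p3=True, p4=False, p5=False, p6=True, p7=False, p8=False, p9=False is a satisfying assignment.

SATISFIABLE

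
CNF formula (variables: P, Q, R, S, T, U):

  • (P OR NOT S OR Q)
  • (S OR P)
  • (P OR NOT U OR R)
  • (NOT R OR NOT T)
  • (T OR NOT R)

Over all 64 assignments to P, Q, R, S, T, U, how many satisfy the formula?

18

Split on P, then R.
  P=T, R=T: a clause becomes empty — 0.
  P=T, R=F: Q, S, T, U free → 2^4 = 16.
  P=F, R=T: a clause becomes empty — 0.
  P=F, R=F: remaining (Q,S,T,U) ∈ {(T,T,F,F); (T,T,T,F)} — 2.
Total: 0 + 16 + 0 + 2 = 18.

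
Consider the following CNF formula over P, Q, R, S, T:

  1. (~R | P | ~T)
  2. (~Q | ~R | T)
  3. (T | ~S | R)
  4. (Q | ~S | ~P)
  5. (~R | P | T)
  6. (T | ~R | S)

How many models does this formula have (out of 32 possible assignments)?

Split on R, then T.
  R=T, T=T: remaining (P,Q,S) ∈ {(T,F,F); (T,T,F); (T,T,T)} — 3.
  R=T, T=F: a clause becomes empty — 0.
  R=F, T=T: 7 of the 8 assignments to (P,Q,S) work.
  R=F, T=F: remaining (P,Q,S) ∈ {(F,F,F); (F,T,F); (T,F,F); (T,T,F)} — 4.
Total: 3 + 0 + 7 + 4 = 14.

14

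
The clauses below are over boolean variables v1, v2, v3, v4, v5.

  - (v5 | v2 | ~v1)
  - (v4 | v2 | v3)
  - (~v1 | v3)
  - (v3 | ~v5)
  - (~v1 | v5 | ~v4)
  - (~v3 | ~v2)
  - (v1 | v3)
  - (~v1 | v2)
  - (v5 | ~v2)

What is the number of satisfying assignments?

4

Satisfying assignments:
  v1=0 v2=0 v3=1 v4=0 v5=0
  v1=0 v2=0 v3=1 v4=0 v5=1
  v1=0 v2=0 v3=1 v4=1 v5=0
  v1=0 v2=0 v3=1 v4=1 v5=1
Count: 4.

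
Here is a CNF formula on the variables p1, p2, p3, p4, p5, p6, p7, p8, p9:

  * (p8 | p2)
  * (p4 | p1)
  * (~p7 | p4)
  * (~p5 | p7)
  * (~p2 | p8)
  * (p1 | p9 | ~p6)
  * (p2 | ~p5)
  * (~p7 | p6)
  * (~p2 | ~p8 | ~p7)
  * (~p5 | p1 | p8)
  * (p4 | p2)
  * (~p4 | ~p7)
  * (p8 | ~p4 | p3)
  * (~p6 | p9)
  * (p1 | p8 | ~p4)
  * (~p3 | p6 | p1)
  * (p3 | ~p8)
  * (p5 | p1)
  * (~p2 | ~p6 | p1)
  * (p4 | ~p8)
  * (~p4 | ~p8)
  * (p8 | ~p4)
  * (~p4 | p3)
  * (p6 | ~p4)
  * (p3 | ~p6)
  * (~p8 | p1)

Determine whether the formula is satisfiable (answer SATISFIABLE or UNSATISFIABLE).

UNSATISFIABLE

p4 = True:
  propagation gives p7=False, p5=False, p1=True, p8=False; an empty clause results — contradiction.
p4 = False:
  propagation gives p1=True, p7=False, p5=False, p2=True; an empty clause results — contradiction.
Every branch closes, so no satisfying assignment exists.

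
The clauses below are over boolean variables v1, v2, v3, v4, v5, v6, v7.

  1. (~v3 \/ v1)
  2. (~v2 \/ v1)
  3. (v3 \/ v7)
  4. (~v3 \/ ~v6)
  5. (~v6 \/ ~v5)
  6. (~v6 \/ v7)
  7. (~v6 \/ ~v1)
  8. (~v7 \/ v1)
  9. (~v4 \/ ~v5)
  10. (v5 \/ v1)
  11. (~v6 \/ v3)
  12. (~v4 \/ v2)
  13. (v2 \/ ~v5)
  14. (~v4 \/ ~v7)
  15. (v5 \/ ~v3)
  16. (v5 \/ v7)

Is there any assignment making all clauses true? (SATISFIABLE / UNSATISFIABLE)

SATISFIABLE

Pure literal: v4 appears only negated; assign v4 = False.
Pure literal: v6 appears only negated; assign v6 = False.
Set v1 = True and propagate.
Set v2 = True and propagate.
Branch on v3: take v3 = False.
  then v7 is forced to True.
v5 is now unconstrained; take v5 = True.
So v1 = 1, v2 = 1, v3 = 0, v4 = 0, v5 = 1, v6 = 0, v7 = 1 is a satisfying assignment.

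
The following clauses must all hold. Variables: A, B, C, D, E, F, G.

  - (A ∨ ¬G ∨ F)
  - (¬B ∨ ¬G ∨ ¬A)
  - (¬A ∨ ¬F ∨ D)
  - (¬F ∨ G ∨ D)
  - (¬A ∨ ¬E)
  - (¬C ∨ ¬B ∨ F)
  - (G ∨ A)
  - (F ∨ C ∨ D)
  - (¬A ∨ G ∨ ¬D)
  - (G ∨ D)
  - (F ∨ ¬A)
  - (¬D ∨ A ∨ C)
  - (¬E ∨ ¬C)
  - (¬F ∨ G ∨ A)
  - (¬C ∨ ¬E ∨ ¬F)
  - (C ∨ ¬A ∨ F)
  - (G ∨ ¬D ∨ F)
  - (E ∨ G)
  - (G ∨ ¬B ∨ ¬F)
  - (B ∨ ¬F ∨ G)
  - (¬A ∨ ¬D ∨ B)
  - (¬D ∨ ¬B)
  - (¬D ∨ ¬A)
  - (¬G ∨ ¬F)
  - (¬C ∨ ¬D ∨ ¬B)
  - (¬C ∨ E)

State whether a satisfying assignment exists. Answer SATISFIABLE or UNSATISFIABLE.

UNSATISFIABLE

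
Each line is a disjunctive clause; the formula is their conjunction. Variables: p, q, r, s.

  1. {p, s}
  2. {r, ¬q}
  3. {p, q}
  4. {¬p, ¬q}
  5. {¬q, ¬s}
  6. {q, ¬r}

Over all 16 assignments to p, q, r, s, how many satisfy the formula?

2

The models are:
  p=1 q=0 r=0 s=0
  p=1 q=0 r=0 s=1
Count: 2.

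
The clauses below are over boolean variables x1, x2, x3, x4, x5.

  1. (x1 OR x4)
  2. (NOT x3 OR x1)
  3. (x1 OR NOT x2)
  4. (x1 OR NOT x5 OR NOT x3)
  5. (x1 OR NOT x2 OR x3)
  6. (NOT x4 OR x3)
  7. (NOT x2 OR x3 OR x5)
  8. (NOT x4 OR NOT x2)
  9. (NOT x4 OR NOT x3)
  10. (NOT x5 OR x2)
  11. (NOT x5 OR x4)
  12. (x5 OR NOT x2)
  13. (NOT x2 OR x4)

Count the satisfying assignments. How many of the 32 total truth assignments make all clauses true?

Satisfying assignments:
  x1=1 x2=0 x3=0 x4=0 x5=0
  x1=1 x2=0 x3=1 x4=0 x5=0
That's 2 in total.

2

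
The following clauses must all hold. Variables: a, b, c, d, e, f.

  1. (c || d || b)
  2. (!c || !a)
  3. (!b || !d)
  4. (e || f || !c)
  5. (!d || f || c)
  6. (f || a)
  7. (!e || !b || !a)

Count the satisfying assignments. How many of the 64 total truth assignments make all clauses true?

14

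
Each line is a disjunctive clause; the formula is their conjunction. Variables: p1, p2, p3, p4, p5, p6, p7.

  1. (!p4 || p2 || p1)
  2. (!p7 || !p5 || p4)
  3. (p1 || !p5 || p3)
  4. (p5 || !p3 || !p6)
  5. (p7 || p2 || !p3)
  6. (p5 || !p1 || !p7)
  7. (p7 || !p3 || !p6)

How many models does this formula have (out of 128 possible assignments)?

49

Split on p3, then p5.
  p3=T, p5=T: 10 of the 32 assignments to (p1,p2,p4,p6,p7) work.
  p3=T, p5=F: 7 of the 32 assignments to (p1,p2,p4,p6,p7) work.
  p3=F, p5=T: p2, p6 free; 3 ways for (p1,p4,p7) × 2^2 = 12.
  p3=F, p5=F: p6 free; 10 ways for (p1,p2,p4,p7) × 2^1 = 20.
Total: 10 + 7 + 12 + 20 = 49.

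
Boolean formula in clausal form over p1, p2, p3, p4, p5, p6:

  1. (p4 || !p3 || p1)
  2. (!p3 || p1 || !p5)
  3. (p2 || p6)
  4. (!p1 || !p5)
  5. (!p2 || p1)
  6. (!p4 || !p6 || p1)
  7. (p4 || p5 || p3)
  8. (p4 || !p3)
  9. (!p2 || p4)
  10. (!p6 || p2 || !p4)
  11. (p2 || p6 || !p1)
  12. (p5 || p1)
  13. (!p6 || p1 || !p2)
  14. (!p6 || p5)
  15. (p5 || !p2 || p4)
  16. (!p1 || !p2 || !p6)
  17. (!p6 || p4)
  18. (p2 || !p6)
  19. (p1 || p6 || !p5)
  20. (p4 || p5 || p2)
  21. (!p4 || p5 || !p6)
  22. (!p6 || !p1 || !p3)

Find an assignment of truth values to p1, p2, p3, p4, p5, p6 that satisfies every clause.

p1=T, p2=T, p3=F, p4=T, p5=F, p6=F

Set p1 = True and propagate.
  then p5 is forced to False.
  then p6 is forced to False.
  then p2 is forced to True.
  then p4 is forced to True.
p3 is now unconstrained; take p3 = False.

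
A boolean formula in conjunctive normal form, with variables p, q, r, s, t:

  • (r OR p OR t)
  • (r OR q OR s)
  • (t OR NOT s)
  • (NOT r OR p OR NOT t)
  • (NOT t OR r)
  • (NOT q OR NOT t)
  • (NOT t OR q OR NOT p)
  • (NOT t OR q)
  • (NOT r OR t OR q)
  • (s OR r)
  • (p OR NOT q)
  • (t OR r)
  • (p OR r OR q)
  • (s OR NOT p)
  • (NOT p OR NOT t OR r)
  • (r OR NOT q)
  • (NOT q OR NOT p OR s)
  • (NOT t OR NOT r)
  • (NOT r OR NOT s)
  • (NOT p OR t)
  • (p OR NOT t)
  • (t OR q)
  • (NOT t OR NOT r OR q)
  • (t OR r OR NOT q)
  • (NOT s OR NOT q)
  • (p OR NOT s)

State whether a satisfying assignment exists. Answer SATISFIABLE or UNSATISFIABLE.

UNSATISFIABLE

t = True:
  propagation gives r=True; an empty clause results — contradiction.
t = False:
  propagation gives s=False, r=True, q=True, p=True; an empty clause results — contradiction.
Every branch closes, so no satisfying assignment exists.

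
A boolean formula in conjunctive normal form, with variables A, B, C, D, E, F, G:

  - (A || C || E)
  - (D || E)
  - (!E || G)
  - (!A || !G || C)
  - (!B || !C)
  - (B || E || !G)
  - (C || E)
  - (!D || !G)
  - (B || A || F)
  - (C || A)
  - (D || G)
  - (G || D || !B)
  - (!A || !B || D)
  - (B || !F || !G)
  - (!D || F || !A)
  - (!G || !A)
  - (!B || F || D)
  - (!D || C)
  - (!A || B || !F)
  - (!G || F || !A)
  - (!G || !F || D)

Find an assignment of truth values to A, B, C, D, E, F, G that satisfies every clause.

A=0  B=0  C=1  D=1  E=0  F=1  G=0

Check each clause:
  1. (A || E || C) — C is true.
  2. (D || E) — D is true.
  3. (!E || G) — !E is true.
  4. (!A || C || !G) — !G is true.
  5. (!C || !B) — !B is true.
  6. (E || !G || B) — !G is true.
  7. (C || E) — C is true.
  8. (!G || !D) — !G is true.
  9. (B || A || F) — F is true.
  10. (C || A) — C is true.
  11. (D || G) — D is true.
  12. (D || G || !B) — D is true.
  13. (!B || !A || D) — D is true.
  14. (B || !G || !F) — !G is true.
  15. (F || !D || !A) — !A is true.
  16. (!A || !G) — !G is true.
  17. (!B || F || D) — D is true.
  18. (!D || C) — C is true.
  19. (!F || B || !A) — !A is true.
  20. (!G || F || !A) — !G is true.
  21. (!G || D || !F) — !G is true.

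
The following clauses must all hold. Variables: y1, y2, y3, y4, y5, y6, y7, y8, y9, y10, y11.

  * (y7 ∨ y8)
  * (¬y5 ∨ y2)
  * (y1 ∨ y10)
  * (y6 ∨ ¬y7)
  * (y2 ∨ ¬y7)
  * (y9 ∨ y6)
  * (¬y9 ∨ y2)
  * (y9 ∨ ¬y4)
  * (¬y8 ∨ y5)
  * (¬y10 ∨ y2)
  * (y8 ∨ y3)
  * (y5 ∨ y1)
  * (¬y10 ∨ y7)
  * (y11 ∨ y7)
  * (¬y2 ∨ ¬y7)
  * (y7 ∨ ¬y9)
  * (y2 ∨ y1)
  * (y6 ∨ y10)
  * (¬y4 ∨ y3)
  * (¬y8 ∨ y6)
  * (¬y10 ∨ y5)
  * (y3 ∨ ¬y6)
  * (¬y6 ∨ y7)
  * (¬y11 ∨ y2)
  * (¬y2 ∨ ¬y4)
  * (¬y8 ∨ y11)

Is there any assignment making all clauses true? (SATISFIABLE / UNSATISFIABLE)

UNSATISFIABLE

y2 = True:
  propagation gives y7=False, y8=True, y5=True, y10=False; an empty clause results — contradiction.
y2 = False:
  propagation gives y5=False, y7=False, y8=True; an empty clause results — contradiction.
Every branch closes, so no satisfying assignment exists.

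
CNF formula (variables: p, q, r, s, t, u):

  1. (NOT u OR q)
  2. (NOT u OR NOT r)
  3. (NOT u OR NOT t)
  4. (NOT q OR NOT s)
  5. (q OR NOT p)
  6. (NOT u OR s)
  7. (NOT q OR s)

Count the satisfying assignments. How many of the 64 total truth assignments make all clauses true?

8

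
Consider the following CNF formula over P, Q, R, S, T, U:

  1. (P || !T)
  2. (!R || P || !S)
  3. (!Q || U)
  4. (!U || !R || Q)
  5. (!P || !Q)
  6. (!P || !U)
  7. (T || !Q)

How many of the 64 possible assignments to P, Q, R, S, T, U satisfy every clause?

13

Split on P, then Q.
  P=T, Q=T: a clause becomes empty — 0.
  P=T, Q=F: forces U=F; R, S, T free → 2^3 = 8.
  P=F, Q=T: a clause becomes empty — 0.
  P=F, Q=F: 5 of the 16 assignments to (R,S,T,U) work.
Total: 0 + 8 + 0 + 5 = 13.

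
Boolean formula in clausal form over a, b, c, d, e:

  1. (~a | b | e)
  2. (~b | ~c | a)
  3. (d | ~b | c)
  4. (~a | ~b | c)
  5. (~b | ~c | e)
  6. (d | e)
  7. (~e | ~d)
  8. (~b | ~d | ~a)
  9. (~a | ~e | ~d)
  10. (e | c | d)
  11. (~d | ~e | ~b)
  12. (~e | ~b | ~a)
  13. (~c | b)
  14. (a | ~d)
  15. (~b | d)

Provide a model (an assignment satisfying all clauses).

a=True, b=False, c=False, d=False, e=True

Check each clause:
  1. (b | ~a | e) — e is true.
  2. (~b | a | ~c) — a is true.
  3. (~b | c | d) — ~b is true.
  4. (~b | ~a | c) — ~b is true.
  5. (e | ~b | ~c) — ~c is true.
  6. (e | d) — e is true.
  7. (~d | ~e) — ~d is true.
  8. (~d | ~b | ~a) — ~d is true.
  9. (~e | ~a | ~d) — ~d is true.
  10. (c | e | d) — e is true.
  11. (~b | ~e | ~d) — ~d is true.
  12. (~b | ~a | ~e) — ~b is true.
  13. (b | ~c) — ~c is true.
  14. (~d | a) — a is true.
  15. (~b | d) — ~b is true.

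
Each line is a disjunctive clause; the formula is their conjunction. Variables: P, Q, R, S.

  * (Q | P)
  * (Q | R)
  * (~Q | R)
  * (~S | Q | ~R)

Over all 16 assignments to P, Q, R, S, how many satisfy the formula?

The models are:
  P=0 Q=1 R=1 S=0
  P=0 Q=1 R=1 S=1
  P=1 Q=0 R=1 S=0
  P=1 Q=1 R=1 S=0
  P=1 Q=1 R=1 S=1
That's 5 in total.

5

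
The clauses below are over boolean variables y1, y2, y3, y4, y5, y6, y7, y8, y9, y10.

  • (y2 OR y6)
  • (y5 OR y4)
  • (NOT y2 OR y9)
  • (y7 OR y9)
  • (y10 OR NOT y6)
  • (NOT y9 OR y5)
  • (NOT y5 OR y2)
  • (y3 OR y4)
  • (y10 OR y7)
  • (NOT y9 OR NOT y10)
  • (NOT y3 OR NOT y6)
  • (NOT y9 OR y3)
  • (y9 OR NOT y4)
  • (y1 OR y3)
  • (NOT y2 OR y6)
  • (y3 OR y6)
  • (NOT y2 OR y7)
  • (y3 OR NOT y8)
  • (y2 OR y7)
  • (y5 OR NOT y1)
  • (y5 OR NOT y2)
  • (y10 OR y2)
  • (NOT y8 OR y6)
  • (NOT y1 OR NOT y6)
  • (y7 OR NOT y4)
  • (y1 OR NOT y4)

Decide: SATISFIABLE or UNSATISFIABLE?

UNSATISFIABLE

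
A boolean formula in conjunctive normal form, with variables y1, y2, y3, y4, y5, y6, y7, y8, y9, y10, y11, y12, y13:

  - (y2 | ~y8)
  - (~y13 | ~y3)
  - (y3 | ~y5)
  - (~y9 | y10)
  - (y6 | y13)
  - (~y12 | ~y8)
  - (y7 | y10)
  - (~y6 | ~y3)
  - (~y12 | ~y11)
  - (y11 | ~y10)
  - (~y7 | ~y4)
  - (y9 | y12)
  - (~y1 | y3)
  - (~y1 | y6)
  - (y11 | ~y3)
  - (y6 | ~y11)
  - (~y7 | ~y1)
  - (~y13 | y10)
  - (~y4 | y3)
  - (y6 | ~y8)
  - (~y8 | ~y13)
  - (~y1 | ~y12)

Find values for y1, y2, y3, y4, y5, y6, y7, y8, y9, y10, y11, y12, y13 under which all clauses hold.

y1=False, y2=False, y3=False, y4=False, y5=False, y6=True, y7=True, y8=False, y9=True, y10=True, y11=True, y12=False, y13=False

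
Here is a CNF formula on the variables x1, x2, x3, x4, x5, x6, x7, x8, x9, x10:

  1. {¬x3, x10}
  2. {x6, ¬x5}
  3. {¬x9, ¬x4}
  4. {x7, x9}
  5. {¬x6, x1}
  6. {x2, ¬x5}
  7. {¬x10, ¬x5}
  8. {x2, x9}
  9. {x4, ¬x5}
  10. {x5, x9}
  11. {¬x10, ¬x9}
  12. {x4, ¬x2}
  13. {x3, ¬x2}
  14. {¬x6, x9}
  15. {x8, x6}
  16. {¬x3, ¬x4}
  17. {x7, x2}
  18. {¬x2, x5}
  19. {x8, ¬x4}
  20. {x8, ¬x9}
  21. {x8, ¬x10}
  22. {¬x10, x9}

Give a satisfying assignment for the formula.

Pure literal: x1 appears only positively; assign x1 = True.
x7 occurs only positively in the remaining clauses — set x7 = True.
Branch on x2: take x2 = False.
  then x5 is forced to False.
  then x9 is forced to True.
  then x4 is forced to False.
  then x10 is forced to False.
  then x3 is forced to False.
  then x8 is forced to True.
x6 is now unconstrained; take x6 = True.

x1=1  x2=0  x3=0  x4=0  x5=0  x6=1  x7=1  x8=1  x9=1  x10=0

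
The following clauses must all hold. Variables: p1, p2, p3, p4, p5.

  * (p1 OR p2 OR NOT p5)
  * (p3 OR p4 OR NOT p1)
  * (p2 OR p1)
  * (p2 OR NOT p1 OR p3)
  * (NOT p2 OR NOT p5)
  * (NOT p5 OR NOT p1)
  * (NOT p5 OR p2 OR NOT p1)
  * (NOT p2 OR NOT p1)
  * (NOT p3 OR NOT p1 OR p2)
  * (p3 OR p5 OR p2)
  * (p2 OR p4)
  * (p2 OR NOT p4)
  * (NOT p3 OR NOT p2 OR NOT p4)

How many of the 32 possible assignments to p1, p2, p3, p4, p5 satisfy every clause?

3

Satisfying assignments:
  p1=0 p2=1 p3=0 p4=0 p5=0
  p1=0 p2=1 p3=0 p4=1 p5=0
  p1=0 p2=1 p3=1 p4=0 p5=0
That's 3 in total.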